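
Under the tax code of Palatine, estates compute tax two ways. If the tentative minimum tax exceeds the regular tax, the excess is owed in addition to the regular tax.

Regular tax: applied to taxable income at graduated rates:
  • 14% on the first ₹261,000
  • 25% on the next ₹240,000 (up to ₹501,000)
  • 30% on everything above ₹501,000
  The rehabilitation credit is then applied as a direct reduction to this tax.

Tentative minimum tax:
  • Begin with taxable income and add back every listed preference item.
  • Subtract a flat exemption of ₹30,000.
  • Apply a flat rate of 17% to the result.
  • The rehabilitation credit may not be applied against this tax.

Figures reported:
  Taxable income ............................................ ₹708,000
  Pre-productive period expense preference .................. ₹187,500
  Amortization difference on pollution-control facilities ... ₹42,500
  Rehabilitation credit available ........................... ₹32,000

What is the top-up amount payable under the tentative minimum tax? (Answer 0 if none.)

Tentative minimum tax:
  Adjusted income: ₹708,000 + ₹187,500 + ₹42,500 = ₹938,000
  Less exemption ₹30,000 → base ₹908,000
  ₹908,000 × 17% = ₹154,360

Regular tax:
  ₹261,000 × 14% = ₹36,540
  ₹240,000 × 25% = ₹60,000
  ₹207,000 × 30% = ₹62,100
  → ₹158,640
  Less rehabilitation credit ₹32,000 → ₹126,640

Excess of tentative minimum tax over regular tax: ₹154,360 − ₹126,640 = ₹27,720.

₹27,720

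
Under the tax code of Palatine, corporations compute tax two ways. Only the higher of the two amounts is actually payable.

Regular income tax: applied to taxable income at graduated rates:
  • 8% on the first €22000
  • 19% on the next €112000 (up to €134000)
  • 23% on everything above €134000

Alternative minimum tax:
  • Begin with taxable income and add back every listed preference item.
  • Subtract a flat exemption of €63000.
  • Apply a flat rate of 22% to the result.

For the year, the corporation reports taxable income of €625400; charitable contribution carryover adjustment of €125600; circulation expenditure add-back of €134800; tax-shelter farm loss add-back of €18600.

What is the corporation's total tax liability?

Regular income tax:
  €22000 × 8% = €1760
  €112000 × 19% = €21280
  €491400 × 23% = €113022
  → €136062

Alternative minimum tax:
  Adjusted income: €625400 + €125600 + €134800 + €18600 = €904400
  Less exemption €63000 → base €841400
  €841400 × 22% = €185108

€185108 > €136062, so the alternative minimum tax is the binding amount.

€185108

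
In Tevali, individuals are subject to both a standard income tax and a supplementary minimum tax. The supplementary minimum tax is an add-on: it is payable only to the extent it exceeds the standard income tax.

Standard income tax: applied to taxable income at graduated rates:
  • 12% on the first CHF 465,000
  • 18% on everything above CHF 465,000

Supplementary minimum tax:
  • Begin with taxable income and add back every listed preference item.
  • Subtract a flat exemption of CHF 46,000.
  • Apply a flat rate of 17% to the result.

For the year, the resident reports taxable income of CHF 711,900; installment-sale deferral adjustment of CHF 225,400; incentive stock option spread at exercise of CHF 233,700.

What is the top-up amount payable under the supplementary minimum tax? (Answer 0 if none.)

CHF 91,008

Standard income tax:
  CHF 465,000 × 12% = CHF 55,800
  CHF 246,900 × 18% = CHF 44,442
  → CHF 100,242

Supplementary minimum tax:
  Adjusted income: CHF 711,900 + CHF 225,400 + CHF 233,700 = CHF 1,171,000
  Less exemption CHF 46,000 → base CHF 1,125,000
  CHF 1,125,000 × 17% = CHF 191,250

Excess of supplementary minimum tax over standard income tax: CHF 191,250 − CHF 100,242 = CHF 91,008.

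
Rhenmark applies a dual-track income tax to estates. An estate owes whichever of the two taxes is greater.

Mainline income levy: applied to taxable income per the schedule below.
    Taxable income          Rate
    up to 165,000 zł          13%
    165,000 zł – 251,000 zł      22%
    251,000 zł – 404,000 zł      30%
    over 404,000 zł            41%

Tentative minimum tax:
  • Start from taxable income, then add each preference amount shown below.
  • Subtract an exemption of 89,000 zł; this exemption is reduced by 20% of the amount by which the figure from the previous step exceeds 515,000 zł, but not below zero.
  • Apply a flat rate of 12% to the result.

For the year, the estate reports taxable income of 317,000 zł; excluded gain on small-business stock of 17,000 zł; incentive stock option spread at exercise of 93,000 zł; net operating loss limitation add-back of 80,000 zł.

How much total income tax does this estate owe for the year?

60,170 zł

Mainline income levy:
  165,000 zł × 13% = 21,450 zł
  86,000 zł × 22% = 18,920 zł
  66,000 zł × 30% = 19,800 zł
  → 60,170 zł

Tentative minimum tax:
  Adjusted income: 317,000 zł + 17,000 zł + 93,000 zł + 80,000 zł = 507,000 zł
  Exemption: 507,000 zł ≤ 515,000 zł, so full 89,000 zł applies
  Base: 507,000 zł − 89,000 zł = 418,000 zł
  418,000 zł × 12% = 50,160 zł

60,170 zł > 50,160 zł, so the mainline income levy governs.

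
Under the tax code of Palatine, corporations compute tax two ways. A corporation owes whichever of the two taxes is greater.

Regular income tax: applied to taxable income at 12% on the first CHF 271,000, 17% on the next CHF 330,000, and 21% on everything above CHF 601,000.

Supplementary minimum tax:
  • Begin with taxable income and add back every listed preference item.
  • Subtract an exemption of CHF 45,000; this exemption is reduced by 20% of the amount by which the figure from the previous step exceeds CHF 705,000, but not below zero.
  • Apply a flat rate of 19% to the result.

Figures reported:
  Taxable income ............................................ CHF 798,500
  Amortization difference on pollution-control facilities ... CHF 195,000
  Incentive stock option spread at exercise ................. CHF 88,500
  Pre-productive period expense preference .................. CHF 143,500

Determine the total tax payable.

CHF 232,845

Regular income tax:
  CHF 271,000 × 12% = CHF 32,520
  CHF 330,000 × 17% = CHF 56,100
  CHF 197,500 × 21% = CHF 41,475
  → CHF 130,095

Supplementary minimum tax:
  Adjusted income: CHF 798,500 + CHF 195,000 + CHF 88,500 + CHF 143,500 = CHF 1,225,500
  Exemption: 20% × (CHF 1,225,500 − CHF 705,000) = CHF 104,100 ≥ CHF 45,000, so the exemption is fully phased out
  Base: CHF 1,225,500 − CHF 0 = CHF 1,225,500
  CHF 1,225,500 × 19% = CHF 232,845

CHF 232,845 > CHF 130,095, so the supplementary minimum tax is the binding amount.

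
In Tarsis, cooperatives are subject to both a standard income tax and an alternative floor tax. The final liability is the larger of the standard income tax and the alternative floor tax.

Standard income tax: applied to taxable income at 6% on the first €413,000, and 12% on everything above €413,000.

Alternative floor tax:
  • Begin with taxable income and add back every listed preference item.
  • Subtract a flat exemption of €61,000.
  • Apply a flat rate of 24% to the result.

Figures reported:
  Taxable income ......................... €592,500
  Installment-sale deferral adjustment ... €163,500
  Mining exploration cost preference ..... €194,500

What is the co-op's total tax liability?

Standard income tax:
  €413,000 × 6% = €24,780
  €179,500 × 12% = €21,540
  → €46,320

Alternative floor tax:
  Adjusted income: €592,500 + €163,500 + €194,500 = €950,500
  Less exemption €61,000 → base €889,500
  €889,500 × 24% = €213,480

€213,480 > €46,320, so the alternative floor tax is the binding amount.

€213,480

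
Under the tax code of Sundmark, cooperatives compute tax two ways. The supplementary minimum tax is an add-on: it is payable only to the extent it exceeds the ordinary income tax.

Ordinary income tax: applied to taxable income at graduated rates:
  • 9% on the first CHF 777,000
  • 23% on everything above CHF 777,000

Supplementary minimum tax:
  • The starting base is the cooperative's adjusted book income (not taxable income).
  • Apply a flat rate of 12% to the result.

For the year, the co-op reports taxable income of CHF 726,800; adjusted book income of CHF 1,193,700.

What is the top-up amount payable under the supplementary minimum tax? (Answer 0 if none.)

CHF 77,832

Ordinary income tax:
  CHF 726,800 × 9% = CHF 65,412

Supplementary minimum tax:
  Base (adjusted book income): CHF 1,193,700
  CHF 1,193,700 × 12% = CHF 143,244

Excess of supplementary minimum tax over ordinary income tax: CHF 143,244 − CHF 65,412 = CHF 77,832.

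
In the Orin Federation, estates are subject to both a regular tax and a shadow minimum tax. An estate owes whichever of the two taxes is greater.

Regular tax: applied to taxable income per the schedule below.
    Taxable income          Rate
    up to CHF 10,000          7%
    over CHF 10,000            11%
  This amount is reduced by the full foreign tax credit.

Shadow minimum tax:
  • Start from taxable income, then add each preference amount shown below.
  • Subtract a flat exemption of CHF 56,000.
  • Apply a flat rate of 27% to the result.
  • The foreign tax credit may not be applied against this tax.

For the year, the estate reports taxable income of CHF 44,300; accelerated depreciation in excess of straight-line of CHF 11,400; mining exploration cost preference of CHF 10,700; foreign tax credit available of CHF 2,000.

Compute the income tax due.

CHF 2,808

Regular tax:
  CHF 10,000 × 7% = CHF 700
  CHF 34,300 × 11% = CHF 3,773
  → CHF 4,473
  Less foreign tax credit CHF 2,000 → CHF 2,473

Shadow minimum tax:
  Adjusted income: CHF 44,300 + CHF 11,400 + CHF 10,700 = CHF 66,400
  Less exemption CHF 56,000 → base CHF 10,400
  CHF 10,400 × 27% = CHF 2,808

CHF 2,808 > CHF 2,473, so the shadow minimum tax is the binding amount.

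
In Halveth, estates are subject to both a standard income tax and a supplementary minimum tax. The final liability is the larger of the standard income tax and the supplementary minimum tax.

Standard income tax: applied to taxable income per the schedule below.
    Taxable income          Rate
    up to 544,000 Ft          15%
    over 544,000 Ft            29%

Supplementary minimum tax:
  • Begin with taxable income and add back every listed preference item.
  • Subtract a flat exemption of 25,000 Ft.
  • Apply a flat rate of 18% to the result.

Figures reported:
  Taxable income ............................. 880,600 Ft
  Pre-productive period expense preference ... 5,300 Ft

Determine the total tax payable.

179,214 Ft

Supplementary minimum tax:
  Adjusted income: 880,600 Ft + 5,300 Ft = 885,900 Ft
  Less exemption 25,000 Ft → base 860,900 Ft
  860,900 Ft × 18% = 154,962 Ft

Standard income tax:
  544,000 Ft × 15% = 81,600 Ft
  336,600 Ft × 29% = 97,614 Ft
  → 179,214 Ft

179,214 Ft > 154,962 Ft, so the standard income tax governs.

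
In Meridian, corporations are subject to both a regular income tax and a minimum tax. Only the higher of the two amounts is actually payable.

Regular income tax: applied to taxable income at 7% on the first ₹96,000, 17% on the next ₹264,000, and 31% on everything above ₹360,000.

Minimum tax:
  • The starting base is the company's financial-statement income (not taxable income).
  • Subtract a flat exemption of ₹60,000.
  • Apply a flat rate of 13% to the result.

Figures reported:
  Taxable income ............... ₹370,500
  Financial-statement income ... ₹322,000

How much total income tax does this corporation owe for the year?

₹54,855

Minimum tax:
  Base (financial-statement income): ₹322,000
  Less exemption ₹60,000 → base ₹262,000
  ₹262,000 × 13% = ₹34,060

Regular income tax:
  ₹96,000 × 7% = ₹6,720
  ₹264,000 × 17% = ₹44,880
  ₹10,500 × 31% = ₹3,255
  → ₹54,855

₹54,855 > ₹34,060, so the regular income tax governs.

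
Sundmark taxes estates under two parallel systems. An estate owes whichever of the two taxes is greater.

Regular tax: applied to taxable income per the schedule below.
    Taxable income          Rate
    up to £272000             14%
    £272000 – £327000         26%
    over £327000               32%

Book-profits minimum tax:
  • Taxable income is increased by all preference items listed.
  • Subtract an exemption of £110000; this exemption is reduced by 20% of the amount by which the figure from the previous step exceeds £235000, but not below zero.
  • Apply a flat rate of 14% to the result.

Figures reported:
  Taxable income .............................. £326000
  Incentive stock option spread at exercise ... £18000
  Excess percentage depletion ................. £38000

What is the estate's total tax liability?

£52120

Regular tax:
  £272000 × 14% = £38080
  £54000 × 26% = £14040
  → £52120

Book-profits minimum tax:
  Adjusted income: £326000 + £18000 + £38000 = £382000
  Exemption: £110000 − 20% × (£382000 − £235000) = £110000 − £29400 = £80600
  Base: £382000 − £80600 = £301400
  £301400 × 14% = £42196

£52120 > £42196, so the regular tax governs.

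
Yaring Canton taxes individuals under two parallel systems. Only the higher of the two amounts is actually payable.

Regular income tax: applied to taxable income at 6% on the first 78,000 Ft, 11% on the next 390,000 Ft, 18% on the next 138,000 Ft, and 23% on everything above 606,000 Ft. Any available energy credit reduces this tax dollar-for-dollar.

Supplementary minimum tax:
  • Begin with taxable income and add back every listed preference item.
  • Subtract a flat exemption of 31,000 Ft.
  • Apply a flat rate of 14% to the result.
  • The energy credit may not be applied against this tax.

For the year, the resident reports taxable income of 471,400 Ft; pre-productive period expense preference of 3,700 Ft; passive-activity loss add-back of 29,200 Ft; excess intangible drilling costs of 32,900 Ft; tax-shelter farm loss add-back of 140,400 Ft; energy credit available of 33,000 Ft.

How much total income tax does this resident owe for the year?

Supplementary minimum tax:
  Adjusted income: 471,400 Ft + 3,700 Ft + 29,200 Ft + 32,900 Ft + 140,400 Ft = 677,600 Ft
  Less exemption 31,000 Ft → base 646,600 Ft
  646,600 Ft × 14% = 90,524 Ft

Regular income tax:
  78,000 Ft × 6% = 4,680 Ft
  390,000 Ft × 11% = 42,900 Ft
  3,400 Ft × 18% = 612 Ft
  → 48,192 Ft
  Less energy credit 33,000 Ft → 15,192 Ft

90,524 Ft > 15,192 Ft, so the supplementary minimum tax is the binding amount.

90,524 Ft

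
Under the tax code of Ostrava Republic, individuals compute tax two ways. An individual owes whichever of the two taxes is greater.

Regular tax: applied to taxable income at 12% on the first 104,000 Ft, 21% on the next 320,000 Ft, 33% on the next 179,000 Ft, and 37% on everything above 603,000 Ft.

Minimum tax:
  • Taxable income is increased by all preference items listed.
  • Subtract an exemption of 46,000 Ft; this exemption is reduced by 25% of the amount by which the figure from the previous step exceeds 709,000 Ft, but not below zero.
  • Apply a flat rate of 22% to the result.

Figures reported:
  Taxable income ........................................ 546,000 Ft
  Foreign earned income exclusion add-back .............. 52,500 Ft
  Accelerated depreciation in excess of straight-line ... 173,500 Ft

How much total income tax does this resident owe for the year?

163,185 Ft

Minimum tax:
  Adjusted income: 546,000 Ft + 52,500 Ft + 173,500 Ft = 772,000 Ft
  Exemption: 46,000 Ft − 25% × (772,000 Ft − 709,000 Ft) = 46,000 Ft − 15,750 Ft = 30,250 Ft
  Base: 772,000 Ft − 30,250 Ft = 741,750 Ft
  741,750 Ft × 22% = 163,185 Ft

Regular tax:
  104,000 Ft × 12% = 12,480 Ft
  320,000 Ft × 21% = 67,200 Ft
  122,000 Ft × 33% = 40,260 Ft
  → 119,940 Ft

163,185 Ft > 119,940 Ft, so the minimum tax is the binding amount.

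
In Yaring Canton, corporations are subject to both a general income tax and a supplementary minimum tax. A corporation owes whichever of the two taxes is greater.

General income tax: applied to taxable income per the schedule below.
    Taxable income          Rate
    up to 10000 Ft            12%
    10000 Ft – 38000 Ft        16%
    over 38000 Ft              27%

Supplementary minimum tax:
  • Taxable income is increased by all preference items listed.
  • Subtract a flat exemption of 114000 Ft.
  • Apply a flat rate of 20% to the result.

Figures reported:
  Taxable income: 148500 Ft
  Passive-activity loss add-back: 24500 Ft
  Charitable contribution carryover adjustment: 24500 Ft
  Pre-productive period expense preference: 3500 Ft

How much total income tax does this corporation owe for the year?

General income tax:
  10000 Ft × 12% = 1200 Ft
  28000 Ft × 16% = 4480 Ft
  110500 Ft × 27% = 29835 Ft
  → 35515 Ft

Supplementary minimum tax:
  Adjusted income: 148500 Ft + 24500 Ft + 24500 Ft + 3500 Ft = 201000 Ft
  Less exemption 114000 Ft → base 87000 Ft
  87000 Ft × 20% = 17400 Ft

35515 Ft > 17400 Ft, so the general income tax governs.

35515 Ft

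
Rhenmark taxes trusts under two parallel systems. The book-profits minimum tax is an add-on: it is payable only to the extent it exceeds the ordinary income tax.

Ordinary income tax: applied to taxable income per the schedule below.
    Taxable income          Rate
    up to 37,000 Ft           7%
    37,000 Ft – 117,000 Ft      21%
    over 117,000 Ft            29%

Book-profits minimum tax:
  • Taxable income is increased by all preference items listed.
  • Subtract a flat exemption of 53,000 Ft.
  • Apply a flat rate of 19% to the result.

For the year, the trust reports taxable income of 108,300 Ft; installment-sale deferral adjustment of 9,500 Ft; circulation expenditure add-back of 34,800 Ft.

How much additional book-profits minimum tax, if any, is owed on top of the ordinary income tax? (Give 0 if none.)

Ordinary income tax:
  37,000 Ft × 7% = 2,590 Ft
  71,300 Ft × 21% = 14,973 Ft
  → 17,563 Ft

Book-profits minimum tax:
  Adjusted income: 108,300 Ft + 9,500 Ft + 34,800 Ft = 152,600 Ft
  Less exemption 53,000 Ft → base 99,600 Ft
  99,600 Ft × 19% = 18,924 Ft

Excess of book-profits minimum tax over ordinary income tax: 18,924 Ft − 17,563 Ft = 1,361 Ft.

1,361 Ft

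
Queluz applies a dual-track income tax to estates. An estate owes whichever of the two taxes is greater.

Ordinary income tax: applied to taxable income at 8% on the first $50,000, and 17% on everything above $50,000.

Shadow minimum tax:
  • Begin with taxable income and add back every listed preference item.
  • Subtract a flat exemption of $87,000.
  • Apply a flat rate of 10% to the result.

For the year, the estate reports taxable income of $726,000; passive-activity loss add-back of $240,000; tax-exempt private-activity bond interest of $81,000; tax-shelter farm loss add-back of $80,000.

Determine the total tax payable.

$118,920

Shadow minimum tax:
  Adjusted income: $726,000 + $240,000 + $81,000 + $80,000 = $1,127,000
  Less exemption $87,000 → base $1,040,000
  $1,040,000 × 10% = $104,000

Ordinary income tax:
  $50,000 × 8% = $4,000
  $676,000 × 17% = $114,920
  → $118,920

$118,920 > $104,000, so the ordinary income tax governs.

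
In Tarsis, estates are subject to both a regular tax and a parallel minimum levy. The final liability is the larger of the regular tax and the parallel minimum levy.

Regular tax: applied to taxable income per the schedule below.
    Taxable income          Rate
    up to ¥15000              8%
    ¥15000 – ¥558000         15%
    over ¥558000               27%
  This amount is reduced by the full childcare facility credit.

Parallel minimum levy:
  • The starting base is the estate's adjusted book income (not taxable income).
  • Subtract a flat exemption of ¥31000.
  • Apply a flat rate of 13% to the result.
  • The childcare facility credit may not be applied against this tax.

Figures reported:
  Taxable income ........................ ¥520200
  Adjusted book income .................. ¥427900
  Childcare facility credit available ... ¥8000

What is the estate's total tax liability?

Parallel minimum levy:
  Base (adjusted book income): ¥427900
  Less exemption ¥31000 → base ¥396900
  ¥396900 × 13% = ¥51597

Regular tax:
  ¥15000 × 8% = ¥1200
  ¥505200 × 15% = ¥75780
  → ¥76980
  Less childcare facility credit ¥8000 → ¥68980

¥68980 > ¥51597, so the regular tax governs.

¥68980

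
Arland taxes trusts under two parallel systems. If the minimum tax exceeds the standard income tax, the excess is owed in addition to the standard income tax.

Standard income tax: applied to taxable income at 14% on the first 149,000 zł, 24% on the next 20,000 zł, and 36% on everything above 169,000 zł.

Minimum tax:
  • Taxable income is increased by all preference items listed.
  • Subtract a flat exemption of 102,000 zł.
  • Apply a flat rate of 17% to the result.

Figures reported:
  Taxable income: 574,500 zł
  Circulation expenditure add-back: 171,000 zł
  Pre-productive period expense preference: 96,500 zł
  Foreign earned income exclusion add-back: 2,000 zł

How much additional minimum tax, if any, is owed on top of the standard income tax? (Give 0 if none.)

Minimum tax:
  Adjusted income: 574,500 zł + 171,000 zł + 96,500 zł + 2,000 zł = 844,000 zł
  Less exemption 102,000 zł → base 742,000 zł
  742,000 zł × 17% = 126,140 zł

Standard income tax:
  149,000 zł × 14% = 20,860 zł
  20,000 zł × 24% = 4,800 zł
  405,500 zł × 36% = 145,980 zł
  → 171,640 zł

126,140 zł ≤ 171,640 zł, so no add-on is due.

0 zł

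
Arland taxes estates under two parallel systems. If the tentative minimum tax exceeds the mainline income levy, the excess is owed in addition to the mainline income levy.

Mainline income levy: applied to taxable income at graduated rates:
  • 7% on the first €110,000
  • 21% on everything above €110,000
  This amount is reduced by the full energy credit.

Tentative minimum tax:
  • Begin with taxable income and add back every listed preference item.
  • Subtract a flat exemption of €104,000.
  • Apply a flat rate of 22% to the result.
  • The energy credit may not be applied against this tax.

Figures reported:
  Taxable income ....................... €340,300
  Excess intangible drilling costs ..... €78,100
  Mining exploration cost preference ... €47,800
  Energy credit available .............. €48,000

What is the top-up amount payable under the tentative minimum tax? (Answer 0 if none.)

Tentative minimum tax:
  Adjusted income: €340,300 + €78,100 + €47,800 = €466,200
  Less exemption €104,000 → base €362,200
  €362,200 × 22% = €79,684

Mainline income levy:
  €110,000 × 7% = €7,700
  €230,300 × 21% = €48,363
  → €56,063
  Less energy credit €48,000 → €8,063

Excess of tentative minimum tax over mainline income levy: €79,684 − €8,063 = €71,621.

€71,621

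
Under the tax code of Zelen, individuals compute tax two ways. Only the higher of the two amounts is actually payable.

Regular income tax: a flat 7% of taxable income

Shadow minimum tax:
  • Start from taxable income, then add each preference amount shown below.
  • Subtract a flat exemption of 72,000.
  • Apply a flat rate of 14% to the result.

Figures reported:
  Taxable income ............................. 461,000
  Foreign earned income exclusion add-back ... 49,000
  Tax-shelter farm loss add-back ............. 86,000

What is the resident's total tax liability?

73,360

Regular income tax:
  461,000 × 7% = 32,270

Shadow minimum tax:
  Adjusted income: 461,000 + 49,000 + 86,000 = 596,000
  Less exemption 72,000 → base 524,000
  524,000 × 14% = 73,360

73,360 > 32,270, so the shadow minimum tax is the binding amount.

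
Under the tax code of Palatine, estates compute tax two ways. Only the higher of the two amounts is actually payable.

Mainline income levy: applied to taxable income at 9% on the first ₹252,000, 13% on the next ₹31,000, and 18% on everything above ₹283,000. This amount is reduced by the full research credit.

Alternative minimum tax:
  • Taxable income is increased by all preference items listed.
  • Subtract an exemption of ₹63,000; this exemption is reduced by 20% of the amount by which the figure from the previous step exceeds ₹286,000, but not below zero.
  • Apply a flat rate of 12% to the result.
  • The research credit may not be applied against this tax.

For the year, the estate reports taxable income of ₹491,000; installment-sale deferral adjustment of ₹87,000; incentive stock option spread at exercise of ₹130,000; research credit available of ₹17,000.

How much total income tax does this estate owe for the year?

Alternative minimum tax:
  Adjusted income: ₹491,000 + ₹87,000 + ₹130,000 = ₹708,000
  Exemption: 20% × (₹708,000 − ₹286,000) = ₹84,400 ≥ ₹63,000, so the exemption is fully phased out
  Base: ₹708,000 − ₹0 = ₹708,000
  ₹708,000 × 12% = ₹84,960

Mainline income levy:
  ₹252,000 × 9% = ₹22,680
  ₹31,000 × 13% = ₹4,030
  ₹208,000 × 18% = ₹37,440
  → ₹64,150
  Less research credit ₹17,000 → ₹47,150

₹84,960 > ₹47,150, so the alternative minimum tax is the binding amount.

₹84,960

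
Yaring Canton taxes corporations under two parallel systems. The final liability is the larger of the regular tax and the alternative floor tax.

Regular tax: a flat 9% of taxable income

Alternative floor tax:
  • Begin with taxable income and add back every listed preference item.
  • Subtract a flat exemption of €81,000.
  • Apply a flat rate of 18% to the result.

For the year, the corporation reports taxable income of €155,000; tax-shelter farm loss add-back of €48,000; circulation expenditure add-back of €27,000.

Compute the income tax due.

€26,820

Alternative floor tax:
  Adjusted income: €155,000 + €48,000 + €27,000 = €230,000
  Less exemption €81,000 → base €149,000
  €149,000 × 18% = €26,820

Regular tax:
  €155,000 × 9% = €13,950

€26,820 > €13,950, so the alternative floor tax is the binding amount.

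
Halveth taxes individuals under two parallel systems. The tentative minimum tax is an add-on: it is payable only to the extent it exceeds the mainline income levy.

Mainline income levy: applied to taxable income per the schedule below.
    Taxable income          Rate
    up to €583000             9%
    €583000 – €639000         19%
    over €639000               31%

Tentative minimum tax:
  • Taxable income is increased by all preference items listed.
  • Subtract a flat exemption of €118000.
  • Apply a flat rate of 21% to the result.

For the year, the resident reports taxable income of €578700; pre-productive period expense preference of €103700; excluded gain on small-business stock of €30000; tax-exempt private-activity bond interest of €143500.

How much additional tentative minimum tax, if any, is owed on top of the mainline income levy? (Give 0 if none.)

Tentative minimum tax:
  Adjusted income: €578700 + €103700 + €30000 + €143500 = €855900
  Less exemption €118000 → base €737900
  €737900 × 21% = €154959

Mainline income levy:
  €578700 × 9% = €52083

Excess of tentative minimum tax over mainline income levy: €154959 − €52083 = €102876.

€102876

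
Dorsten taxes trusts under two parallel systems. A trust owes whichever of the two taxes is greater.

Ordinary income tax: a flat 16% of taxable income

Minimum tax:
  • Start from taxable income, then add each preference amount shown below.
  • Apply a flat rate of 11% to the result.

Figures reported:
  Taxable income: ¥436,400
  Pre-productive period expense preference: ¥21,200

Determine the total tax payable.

¥69,824

Ordinary income tax:
  ¥436,400 × 16% = ¥69,824

Minimum tax:
  Adjusted income: ¥436,400 + ¥21,200 = ¥457,600
  ¥457,600 × 11% = ¥50,336

¥69,824 > ¥50,336, so the ordinary income tax governs.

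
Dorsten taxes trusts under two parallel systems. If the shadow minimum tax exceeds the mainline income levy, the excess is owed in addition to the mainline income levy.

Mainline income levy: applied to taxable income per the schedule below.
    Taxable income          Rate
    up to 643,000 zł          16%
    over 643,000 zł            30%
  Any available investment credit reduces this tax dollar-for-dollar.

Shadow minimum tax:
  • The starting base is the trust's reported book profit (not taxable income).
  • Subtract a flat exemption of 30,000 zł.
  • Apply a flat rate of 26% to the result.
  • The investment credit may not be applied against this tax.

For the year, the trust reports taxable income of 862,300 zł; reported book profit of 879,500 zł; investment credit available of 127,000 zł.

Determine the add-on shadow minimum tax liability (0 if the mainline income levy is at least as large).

Shadow minimum tax:
  Base (reported book profit): 879,500 zł
  Less exemption 30,000 zł → base 849,500 zł
  849,500 zł × 26% = 220,870 zł

Mainline income levy:
  643,000 zł × 16% = 102,880 zł
  219,300 zł × 30% = 65,790 zł
  → 168,670 zł
  Less investment credit 127,000 zł → 41,670 zł

Excess of shadow minimum tax over mainline income levy: 220,870 zł − 41,670 zł = 179,200 zł.

179,200 zł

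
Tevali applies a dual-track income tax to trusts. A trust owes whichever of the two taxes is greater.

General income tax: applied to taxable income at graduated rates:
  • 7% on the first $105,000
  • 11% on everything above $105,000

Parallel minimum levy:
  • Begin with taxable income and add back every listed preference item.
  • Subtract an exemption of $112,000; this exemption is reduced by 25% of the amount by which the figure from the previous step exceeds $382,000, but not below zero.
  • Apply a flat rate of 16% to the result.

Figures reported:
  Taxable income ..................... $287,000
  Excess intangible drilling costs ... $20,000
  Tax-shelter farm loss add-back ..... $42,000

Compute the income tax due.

Parallel minimum levy:
  Adjusted income: $287,000 + $20,000 + $42,000 = $349,000
  Exemption: $349,000 ≤ $382,000, so full $112,000 applies
  Base: $349,000 − $112,000 = $237,000
  $237,000 × 16% = $37,920

General income tax:
  $105,000 × 7% = $7,350
  $182,000 × 11% = $20,020
  → $27,370

$37,920 > $27,370, so the parallel minimum levy is the binding amount.

$37,920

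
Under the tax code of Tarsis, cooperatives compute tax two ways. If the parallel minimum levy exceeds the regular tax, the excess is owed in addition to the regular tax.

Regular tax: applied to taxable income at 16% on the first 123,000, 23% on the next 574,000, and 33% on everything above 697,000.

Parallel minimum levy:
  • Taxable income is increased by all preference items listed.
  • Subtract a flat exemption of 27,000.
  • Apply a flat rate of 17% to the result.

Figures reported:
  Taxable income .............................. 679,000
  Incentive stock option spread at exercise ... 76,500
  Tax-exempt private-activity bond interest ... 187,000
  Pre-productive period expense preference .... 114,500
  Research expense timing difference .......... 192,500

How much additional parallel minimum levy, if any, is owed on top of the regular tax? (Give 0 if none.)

60,265

Parallel minimum levy:
  Adjusted income: 679,000 + 76,500 + 187,000 + 114,500 + 192,500 = 1,249,500
  Less exemption 27,000 → base 1,222,500
  1,222,500 × 17% = 207,825

Regular tax:
  123,000 × 16% = 19,680
  556,000 × 23% = 127,880
  → 147,560

Excess of parallel minimum levy over regular tax: 207,825 − 147,560 = 60,265.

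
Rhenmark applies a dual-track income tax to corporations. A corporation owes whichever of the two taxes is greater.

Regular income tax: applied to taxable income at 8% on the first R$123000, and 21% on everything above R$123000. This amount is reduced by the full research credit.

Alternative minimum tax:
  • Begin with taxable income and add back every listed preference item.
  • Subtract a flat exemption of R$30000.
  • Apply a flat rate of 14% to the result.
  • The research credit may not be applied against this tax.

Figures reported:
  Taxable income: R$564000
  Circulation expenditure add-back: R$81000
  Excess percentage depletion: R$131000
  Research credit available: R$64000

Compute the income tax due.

Alternative minimum tax:
  Adjusted income: R$564000 + R$81000 + R$131000 = R$776000
  Less exemption R$30000 → base R$746000
  R$746000 × 14% = R$104440

Regular income tax:
  R$123000 × 8% = R$9840
  R$441000 × 21% = R$92610
  → R$102450
  Less research credit R$64000 → R$38450

R$104440 > R$38450, so the alternative minimum tax is the binding amount.

R$104440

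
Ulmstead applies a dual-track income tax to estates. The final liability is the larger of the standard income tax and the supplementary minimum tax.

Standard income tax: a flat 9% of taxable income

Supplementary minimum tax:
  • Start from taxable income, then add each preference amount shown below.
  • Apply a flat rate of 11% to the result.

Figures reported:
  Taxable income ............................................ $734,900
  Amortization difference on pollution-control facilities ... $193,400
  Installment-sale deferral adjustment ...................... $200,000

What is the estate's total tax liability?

$124,113

Standard income tax:
  $734,900 × 9% = $66,141

Supplementary minimum tax:
  Adjusted income: $734,900 + $193,400 + $200,000 = $1,128,300
  $1,128,300 × 11% = $124,113

$124,113 > $66,141, so the supplementary minimum tax is the binding amount.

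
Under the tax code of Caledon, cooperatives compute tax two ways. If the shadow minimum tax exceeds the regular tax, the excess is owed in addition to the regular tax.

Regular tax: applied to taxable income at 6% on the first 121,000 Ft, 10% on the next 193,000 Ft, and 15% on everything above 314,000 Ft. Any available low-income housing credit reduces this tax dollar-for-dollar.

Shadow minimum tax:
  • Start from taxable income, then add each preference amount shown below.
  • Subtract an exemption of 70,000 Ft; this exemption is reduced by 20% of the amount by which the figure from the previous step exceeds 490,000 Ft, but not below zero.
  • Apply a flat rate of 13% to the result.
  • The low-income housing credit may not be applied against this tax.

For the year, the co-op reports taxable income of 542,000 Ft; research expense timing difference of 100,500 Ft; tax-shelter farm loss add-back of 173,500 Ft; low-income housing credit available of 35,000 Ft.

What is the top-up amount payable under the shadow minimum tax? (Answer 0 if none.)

Regular tax:
  121,000 Ft × 6% = 7,260 Ft
  193,000 Ft × 10% = 19,300 Ft
  228,000 Ft × 15% = 34,200 Ft
  → 60,760 Ft
  Less low-income housing credit 35,000 Ft → 25,760 Ft

Shadow minimum tax:
  Adjusted income: 542,000 Ft + 100,500 Ft + 173,500 Ft = 816,000 Ft
  Exemption: 70,000 Ft − 20% × (816,000 Ft − 490,000 Ft) = 70,000 Ft − 65,200 Ft = 4,800 Ft
  Base: 816,000 Ft − 4,800 Ft = 811,200 Ft
  811,200 Ft × 13% = 105,456 Ft

Excess of shadow minimum tax over regular tax: 105,456 Ft − 25,760 Ft = 79,696 Ft.

79,696 Ft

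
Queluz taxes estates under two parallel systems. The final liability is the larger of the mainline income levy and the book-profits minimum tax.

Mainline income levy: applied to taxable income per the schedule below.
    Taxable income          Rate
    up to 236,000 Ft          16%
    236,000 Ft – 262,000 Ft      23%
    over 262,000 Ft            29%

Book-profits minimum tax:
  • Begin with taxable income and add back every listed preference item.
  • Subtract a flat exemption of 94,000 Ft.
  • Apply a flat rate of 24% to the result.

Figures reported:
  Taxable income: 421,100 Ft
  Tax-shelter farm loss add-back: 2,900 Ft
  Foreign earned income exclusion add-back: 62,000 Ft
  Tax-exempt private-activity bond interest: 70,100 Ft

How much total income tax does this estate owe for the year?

110,904 Ft

Book-profits minimum tax:
  Adjusted income: 421,100 Ft + 2,900 Ft + 62,000 Ft + 70,100 Ft = 556,100 Ft
  Less exemption 94,000 Ft → base 462,100 Ft
  462,100 Ft × 24% = 110,904 Ft

Mainline income levy:
  236,000 Ft × 16% = 37,760 Ft
  26,000 Ft × 23% = 5,980 Ft
  159,100 Ft × 29% = 46,139 Ft
  → 89,879 Ft

110,904 Ft > 89,879 Ft, so the book-profits minimum tax is the binding amount.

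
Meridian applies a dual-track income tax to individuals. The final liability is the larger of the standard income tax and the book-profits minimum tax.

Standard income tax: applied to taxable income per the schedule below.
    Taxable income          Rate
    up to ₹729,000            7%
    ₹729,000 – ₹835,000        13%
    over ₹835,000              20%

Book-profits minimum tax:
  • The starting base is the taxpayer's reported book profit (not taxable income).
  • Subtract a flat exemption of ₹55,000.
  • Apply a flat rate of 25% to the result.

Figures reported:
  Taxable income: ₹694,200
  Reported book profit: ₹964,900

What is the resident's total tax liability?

₹227,475

Book-profits minimum tax:
  Base (reported book profit): ₹964,900
  Less exemption ₹55,000 → base ₹909,900
  ₹909,900 × 25% = ₹227,475

Standard income tax:
  ₹694,200 × 7% = ₹48,594

₹227,475 > ₹48,594, so the book-profits minimum tax is the binding amount.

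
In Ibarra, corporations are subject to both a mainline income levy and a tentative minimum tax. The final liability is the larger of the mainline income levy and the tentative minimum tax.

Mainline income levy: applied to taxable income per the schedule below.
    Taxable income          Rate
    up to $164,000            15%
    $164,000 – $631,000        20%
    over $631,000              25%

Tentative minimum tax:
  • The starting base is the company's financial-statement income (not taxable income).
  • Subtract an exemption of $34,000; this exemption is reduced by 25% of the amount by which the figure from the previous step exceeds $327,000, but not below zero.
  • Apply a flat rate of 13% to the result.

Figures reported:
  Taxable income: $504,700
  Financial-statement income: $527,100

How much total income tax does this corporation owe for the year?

Tentative minimum tax:
  Base (financial-statement income): $527,100
  Exemption: 25% × ($527,100 − $327,000) = $50,025 ≥ $34,000, so the exemption is fully phased out
  Base: $527,100 − $0 = $527,100
  $527,100 × 13% = $68,523

Mainline income levy:
  $164,000 × 15% = $24,600
  $340,700 × 20% = $68,140
  → $92,740

$92,740 > $68,523, so the mainline income levy governs.

$92,740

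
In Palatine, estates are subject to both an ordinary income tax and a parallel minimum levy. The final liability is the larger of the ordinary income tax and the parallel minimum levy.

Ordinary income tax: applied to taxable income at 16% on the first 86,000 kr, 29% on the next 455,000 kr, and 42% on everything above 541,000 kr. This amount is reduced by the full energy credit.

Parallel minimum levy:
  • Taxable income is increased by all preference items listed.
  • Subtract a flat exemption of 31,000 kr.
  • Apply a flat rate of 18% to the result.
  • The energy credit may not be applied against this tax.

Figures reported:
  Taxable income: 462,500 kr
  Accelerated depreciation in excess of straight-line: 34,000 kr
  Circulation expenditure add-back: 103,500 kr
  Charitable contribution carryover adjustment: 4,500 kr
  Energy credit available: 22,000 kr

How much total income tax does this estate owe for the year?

Ordinary income tax:
  86,000 kr × 16% = 13,760 kr
  376,500 kr × 29% = 109,185 kr
  → 122,945 kr
  Less energy credit 22,000 kr → 100,945 kr

Parallel minimum levy:
  Adjusted income: 462,500 kr + 34,000 kr + 103,500 kr + 4,500 kr = 604,500 kr
  Less exemption 31,000 kr → base 573,500 kr
  573,500 kr × 18% = 103,230 kr

103,230 kr > 100,945 kr, so the parallel minimum levy is the binding amount.

103,230 kr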